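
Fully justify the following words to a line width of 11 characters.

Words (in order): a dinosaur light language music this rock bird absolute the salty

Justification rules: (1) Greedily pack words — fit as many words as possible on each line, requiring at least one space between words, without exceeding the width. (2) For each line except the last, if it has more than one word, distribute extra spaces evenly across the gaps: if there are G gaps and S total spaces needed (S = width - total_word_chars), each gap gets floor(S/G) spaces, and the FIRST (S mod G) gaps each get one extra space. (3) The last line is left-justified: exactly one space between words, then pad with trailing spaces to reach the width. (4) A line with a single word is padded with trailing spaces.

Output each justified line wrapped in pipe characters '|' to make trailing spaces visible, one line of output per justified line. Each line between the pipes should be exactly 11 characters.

Line 1: ['a', 'dinosaur'] (min_width=10, slack=1)
Line 2: ['light'] (min_width=5, slack=6)
Line 3: ['language'] (min_width=8, slack=3)
Line 4: ['music', 'this'] (min_width=10, slack=1)
Line 5: ['rock', 'bird'] (min_width=9, slack=2)
Line 6: ['absolute'] (min_width=8, slack=3)
Line 7: ['the', 'salty'] (min_width=9, slack=2)

Answer: |a  dinosaur|
|light      |
|language   |
|music  this|
|rock   bird|
|absolute   |
|the salty  |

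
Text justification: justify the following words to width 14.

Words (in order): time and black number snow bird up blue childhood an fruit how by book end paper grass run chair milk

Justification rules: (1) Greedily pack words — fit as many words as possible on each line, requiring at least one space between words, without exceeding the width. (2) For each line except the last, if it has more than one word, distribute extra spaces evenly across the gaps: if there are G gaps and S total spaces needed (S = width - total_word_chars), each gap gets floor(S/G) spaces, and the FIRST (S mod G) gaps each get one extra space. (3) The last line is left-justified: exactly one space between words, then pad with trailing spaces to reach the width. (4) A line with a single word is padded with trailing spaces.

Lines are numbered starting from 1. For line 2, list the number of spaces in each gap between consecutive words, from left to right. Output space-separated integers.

Line 1: ['time', 'and', 'black'] (min_width=14, slack=0)
Line 2: ['number', 'snow'] (min_width=11, slack=3)
Line 3: ['bird', 'up', 'blue'] (min_width=12, slack=2)
Line 4: ['childhood', 'an'] (min_width=12, slack=2)
Line 5: ['fruit', 'how', 'by'] (min_width=12, slack=2)
Line 6: ['book', 'end', 'paper'] (min_width=14, slack=0)
Line 7: ['grass', 'run'] (min_width=9, slack=5)
Line 8: ['chair', 'milk'] (min_width=10, slack=4)

Answer: 4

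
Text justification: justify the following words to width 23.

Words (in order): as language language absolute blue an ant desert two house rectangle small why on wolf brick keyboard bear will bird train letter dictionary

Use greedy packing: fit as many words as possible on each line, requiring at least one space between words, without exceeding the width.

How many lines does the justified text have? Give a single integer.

Answer: 7

Derivation:
Line 1: ['as', 'language', 'language'] (min_width=20, slack=3)
Line 2: ['absolute', 'blue', 'an', 'ant'] (min_width=20, slack=3)
Line 3: ['desert', 'two', 'house'] (min_width=16, slack=7)
Line 4: ['rectangle', 'small', 'why', 'on'] (min_width=22, slack=1)
Line 5: ['wolf', 'brick', 'keyboard'] (min_width=19, slack=4)
Line 6: ['bear', 'will', 'bird', 'train'] (min_width=20, slack=3)
Line 7: ['letter', 'dictionary'] (min_width=17, slack=6)
Total lines: 7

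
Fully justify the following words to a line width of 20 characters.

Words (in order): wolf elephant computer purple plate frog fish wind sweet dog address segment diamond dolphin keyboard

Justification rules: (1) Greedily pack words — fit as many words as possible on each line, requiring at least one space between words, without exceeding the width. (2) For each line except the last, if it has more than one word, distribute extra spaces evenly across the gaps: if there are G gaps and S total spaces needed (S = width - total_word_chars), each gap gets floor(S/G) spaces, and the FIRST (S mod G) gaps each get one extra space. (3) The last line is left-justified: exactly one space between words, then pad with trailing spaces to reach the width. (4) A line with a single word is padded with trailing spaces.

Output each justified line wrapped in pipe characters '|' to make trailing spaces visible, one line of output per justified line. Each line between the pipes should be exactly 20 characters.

Line 1: ['wolf', 'elephant'] (min_width=13, slack=7)
Line 2: ['computer', 'purple'] (min_width=15, slack=5)
Line 3: ['plate', 'frog', 'fish', 'wind'] (min_width=20, slack=0)
Line 4: ['sweet', 'dog', 'address'] (min_width=17, slack=3)
Line 5: ['segment', 'diamond'] (min_width=15, slack=5)
Line 6: ['dolphin', 'keyboard'] (min_width=16, slack=4)

Answer: |wolf        elephant|
|computer      purple|
|plate frog fish wind|
|sweet   dog  address|
|segment      diamond|
|dolphin keyboard    |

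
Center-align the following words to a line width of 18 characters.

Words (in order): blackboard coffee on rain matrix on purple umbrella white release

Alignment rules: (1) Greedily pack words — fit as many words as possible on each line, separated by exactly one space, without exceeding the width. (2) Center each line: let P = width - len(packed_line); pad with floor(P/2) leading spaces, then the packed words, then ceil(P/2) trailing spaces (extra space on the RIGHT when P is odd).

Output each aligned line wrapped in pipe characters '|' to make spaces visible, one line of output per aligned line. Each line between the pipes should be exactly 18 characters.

Answer: |blackboard coffee |
|on rain matrix on |
| purple umbrella  |
|  white release   |

Derivation:
Line 1: ['blackboard', 'coffee'] (min_width=17, slack=1)
Line 2: ['on', 'rain', 'matrix', 'on'] (min_width=17, slack=1)
Line 3: ['purple', 'umbrella'] (min_width=15, slack=3)
Line 4: ['white', 'release'] (min_width=13, slack=5)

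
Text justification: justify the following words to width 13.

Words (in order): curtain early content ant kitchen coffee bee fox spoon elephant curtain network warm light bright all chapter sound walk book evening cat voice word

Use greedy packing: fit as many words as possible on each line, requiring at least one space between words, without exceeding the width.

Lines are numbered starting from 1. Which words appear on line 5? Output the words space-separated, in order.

Answer: fox spoon

Derivation:
Line 1: ['curtain', 'early'] (min_width=13, slack=0)
Line 2: ['content', 'ant'] (min_width=11, slack=2)
Line 3: ['kitchen'] (min_width=7, slack=6)
Line 4: ['coffee', 'bee'] (min_width=10, slack=3)
Line 5: ['fox', 'spoon'] (min_width=9, slack=4)
Line 6: ['elephant'] (min_width=8, slack=5)
Line 7: ['curtain'] (min_width=7, slack=6)
Line 8: ['network', 'warm'] (min_width=12, slack=1)
Line 9: ['light', 'bright'] (min_width=12, slack=1)
Line 10: ['all', 'chapter'] (min_width=11, slack=2)
Line 11: ['sound', 'walk'] (min_width=10, slack=3)
Line 12: ['book', 'evening'] (min_width=12, slack=1)
Line 13: ['cat', 'voice'] (min_width=9, slack=4)
Line 14: ['word'] (min_width=4, slack=9)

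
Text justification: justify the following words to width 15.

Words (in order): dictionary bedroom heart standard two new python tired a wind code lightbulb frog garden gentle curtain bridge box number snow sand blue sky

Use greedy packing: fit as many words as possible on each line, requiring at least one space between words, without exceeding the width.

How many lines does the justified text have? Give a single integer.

Answer: 11

Derivation:
Line 1: ['dictionary'] (min_width=10, slack=5)
Line 2: ['bedroom', 'heart'] (min_width=13, slack=2)
Line 3: ['standard', 'two'] (min_width=12, slack=3)
Line 4: ['new', 'python'] (min_width=10, slack=5)
Line 5: ['tired', 'a', 'wind'] (min_width=12, slack=3)
Line 6: ['code', 'lightbulb'] (min_width=14, slack=1)
Line 7: ['frog', 'garden'] (min_width=11, slack=4)
Line 8: ['gentle', 'curtain'] (min_width=14, slack=1)
Line 9: ['bridge', 'box'] (min_width=10, slack=5)
Line 10: ['number', 'snow'] (min_width=11, slack=4)
Line 11: ['sand', 'blue', 'sky'] (min_width=13, slack=2)
Total lines: 11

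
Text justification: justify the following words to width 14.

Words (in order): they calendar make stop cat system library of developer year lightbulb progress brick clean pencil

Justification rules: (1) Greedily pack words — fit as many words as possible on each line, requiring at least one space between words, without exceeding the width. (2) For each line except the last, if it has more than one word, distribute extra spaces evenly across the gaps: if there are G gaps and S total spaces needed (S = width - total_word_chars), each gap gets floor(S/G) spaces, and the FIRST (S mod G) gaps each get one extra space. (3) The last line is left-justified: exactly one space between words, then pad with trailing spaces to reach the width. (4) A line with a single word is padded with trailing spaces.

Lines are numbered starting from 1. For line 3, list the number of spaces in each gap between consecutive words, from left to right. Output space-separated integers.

Line 1: ['they', 'calendar'] (min_width=13, slack=1)
Line 2: ['make', 'stop', 'cat'] (min_width=13, slack=1)
Line 3: ['system', 'library'] (min_width=14, slack=0)
Line 4: ['of', 'developer'] (min_width=12, slack=2)
Line 5: ['year', 'lightbulb'] (min_width=14, slack=0)
Line 6: ['progress', 'brick'] (min_width=14, slack=0)
Line 7: ['clean', 'pencil'] (min_width=12, slack=2)

Answer: 1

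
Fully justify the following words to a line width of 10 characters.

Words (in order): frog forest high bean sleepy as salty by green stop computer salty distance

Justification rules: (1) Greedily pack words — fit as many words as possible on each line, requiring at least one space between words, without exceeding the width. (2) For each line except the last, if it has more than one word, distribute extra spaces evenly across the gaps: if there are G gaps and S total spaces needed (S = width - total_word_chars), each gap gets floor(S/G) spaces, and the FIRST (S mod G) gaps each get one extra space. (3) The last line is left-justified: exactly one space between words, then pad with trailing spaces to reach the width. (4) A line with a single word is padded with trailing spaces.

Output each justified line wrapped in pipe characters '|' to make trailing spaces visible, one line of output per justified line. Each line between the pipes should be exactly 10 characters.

Line 1: ['frog'] (min_width=4, slack=6)
Line 2: ['forest'] (min_width=6, slack=4)
Line 3: ['high', 'bean'] (min_width=9, slack=1)
Line 4: ['sleepy', 'as'] (min_width=9, slack=1)
Line 5: ['salty', 'by'] (min_width=8, slack=2)
Line 6: ['green', 'stop'] (min_width=10, slack=0)
Line 7: ['computer'] (min_width=8, slack=2)
Line 8: ['salty'] (min_width=5, slack=5)
Line 9: ['distance'] (min_width=8, slack=2)

Answer: |frog      |
|forest    |
|high  bean|
|sleepy  as|
|salty   by|
|green stop|
|computer  |
|salty     |
|distance  |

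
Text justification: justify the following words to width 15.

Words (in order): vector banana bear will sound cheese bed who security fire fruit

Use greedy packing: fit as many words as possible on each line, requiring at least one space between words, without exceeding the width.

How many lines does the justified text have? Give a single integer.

Line 1: ['vector', 'banana'] (min_width=13, slack=2)
Line 2: ['bear', 'will', 'sound'] (min_width=15, slack=0)
Line 3: ['cheese', 'bed', 'who'] (min_width=14, slack=1)
Line 4: ['security', 'fire'] (min_width=13, slack=2)
Line 5: ['fruit'] (min_width=5, slack=10)
Total lines: 5

Answer: 5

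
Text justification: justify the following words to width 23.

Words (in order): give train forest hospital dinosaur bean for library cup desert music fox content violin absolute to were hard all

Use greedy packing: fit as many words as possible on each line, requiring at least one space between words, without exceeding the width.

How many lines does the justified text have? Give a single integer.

Line 1: ['give', 'train', 'forest'] (min_width=17, slack=6)
Line 2: ['hospital', 'dinosaur', 'bean'] (min_width=22, slack=1)
Line 3: ['for', 'library', 'cup', 'desert'] (min_width=22, slack=1)
Line 4: ['music', 'fox', 'content'] (min_width=17, slack=6)
Line 5: ['violin', 'absolute', 'to', 'were'] (min_width=23, slack=0)
Line 6: ['hard', 'all'] (min_width=8, slack=15)
Total lines: 6

Answer: 6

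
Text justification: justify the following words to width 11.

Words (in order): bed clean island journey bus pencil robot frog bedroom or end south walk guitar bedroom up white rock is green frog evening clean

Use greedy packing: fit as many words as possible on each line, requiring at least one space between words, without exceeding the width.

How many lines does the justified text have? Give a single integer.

Answer: 14

Derivation:
Line 1: ['bed', 'clean'] (min_width=9, slack=2)
Line 2: ['island'] (min_width=6, slack=5)
Line 3: ['journey', 'bus'] (min_width=11, slack=0)
Line 4: ['pencil'] (min_width=6, slack=5)
Line 5: ['robot', 'frog'] (min_width=10, slack=1)
Line 6: ['bedroom', 'or'] (min_width=10, slack=1)
Line 7: ['end', 'south'] (min_width=9, slack=2)
Line 8: ['walk', 'guitar'] (min_width=11, slack=0)
Line 9: ['bedroom', 'up'] (min_width=10, slack=1)
Line 10: ['white', 'rock'] (min_width=10, slack=1)
Line 11: ['is', 'green'] (min_width=8, slack=3)
Line 12: ['frog'] (min_width=4, slack=7)
Line 13: ['evening'] (min_width=7, slack=4)
Line 14: ['clean'] (min_width=5, slack=6)
Total lines: 14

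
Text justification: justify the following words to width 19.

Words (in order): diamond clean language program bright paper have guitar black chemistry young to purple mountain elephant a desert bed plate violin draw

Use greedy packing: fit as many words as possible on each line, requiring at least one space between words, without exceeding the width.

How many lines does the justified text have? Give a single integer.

Line 1: ['diamond', 'clean'] (min_width=13, slack=6)
Line 2: ['language', 'program'] (min_width=16, slack=3)
Line 3: ['bright', 'paper', 'have'] (min_width=17, slack=2)
Line 4: ['guitar', 'black'] (min_width=12, slack=7)
Line 5: ['chemistry', 'young', 'to'] (min_width=18, slack=1)
Line 6: ['purple', 'mountain'] (min_width=15, slack=4)
Line 7: ['elephant', 'a', 'desert'] (min_width=17, slack=2)
Line 8: ['bed', 'plate', 'violin'] (min_width=16, slack=3)
Line 9: ['draw'] (min_width=4, slack=15)
Total lines: 9

Answer: 9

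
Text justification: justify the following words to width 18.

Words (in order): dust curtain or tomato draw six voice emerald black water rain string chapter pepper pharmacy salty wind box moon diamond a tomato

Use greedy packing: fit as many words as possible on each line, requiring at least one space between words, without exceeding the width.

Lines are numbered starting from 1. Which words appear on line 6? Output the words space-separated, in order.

Line 1: ['dust', 'curtain', 'or'] (min_width=15, slack=3)
Line 2: ['tomato', 'draw', 'six'] (min_width=15, slack=3)
Line 3: ['voice', 'emerald'] (min_width=13, slack=5)
Line 4: ['black', 'water', 'rain'] (min_width=16, slack=2)
Line 5: ['string', 'chapter'] (min_width=14, slack=4)
Line 6: ['pepper', 'pharmacy'] (min_width=15, slack=3)
Line 7: ['salty', 'wind', 'box'] (min_width=14, slack=4)
Line 8: ['moon', 'diamond', 'a'] (min_width=14, slack=4)
Line 9: ['tomato'] (min_width=6, slack=12)

Answer: pepper pharmacy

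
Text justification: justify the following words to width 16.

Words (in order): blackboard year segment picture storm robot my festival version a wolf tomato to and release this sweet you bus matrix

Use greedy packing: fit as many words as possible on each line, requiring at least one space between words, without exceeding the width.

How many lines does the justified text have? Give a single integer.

Answer: 8

Derivation:
Line 1: ['blackboard', 'year'] (min_width=15, slack=1)
Line 2: ['segment', 'picture'] (min_width=15, slack=1)
Line 3: ['storm', 'robot', 'my'] (min_width=14, slack=2)
Line 4: ['festival', 'version'] (min_width=16, slack=0)
Line 5: ['a', 'wolf', 'tomato', 'to'] (min_width=16, slack=0)
Line 6: ['and', 'release', 'this'] (min_width=16, slack=0)
Line 7: ['sweet', 'you', 'bus'] (min_width=13, slack=3)
Line 8: ['matrix'] (min_width=6, slack=10)
Total lines: 8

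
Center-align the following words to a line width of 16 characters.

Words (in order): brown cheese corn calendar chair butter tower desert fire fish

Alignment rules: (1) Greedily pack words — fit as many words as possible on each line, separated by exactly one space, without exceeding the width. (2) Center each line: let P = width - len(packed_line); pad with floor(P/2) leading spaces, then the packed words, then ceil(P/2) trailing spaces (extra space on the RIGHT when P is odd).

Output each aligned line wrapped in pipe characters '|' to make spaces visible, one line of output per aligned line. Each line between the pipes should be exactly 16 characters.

Line 1: ['brown', 'cheese'] (min_width=12, slack=4)
Line 2: ['corn', 'calendar'] (min_width=13, slack=3)
Line 3: ['chair', 'butter'] (min_width=12, slack=4)
Line 4: ['tower', 'desert'] (min_width=12, slack=4)
Line 5: ['fire', 'fish'] (min_width=9, slack=7)

Answer: |  brown cheese  |
| corn calendar  |
|  chair butter  |
|  tower desert  |
|   fire fish    |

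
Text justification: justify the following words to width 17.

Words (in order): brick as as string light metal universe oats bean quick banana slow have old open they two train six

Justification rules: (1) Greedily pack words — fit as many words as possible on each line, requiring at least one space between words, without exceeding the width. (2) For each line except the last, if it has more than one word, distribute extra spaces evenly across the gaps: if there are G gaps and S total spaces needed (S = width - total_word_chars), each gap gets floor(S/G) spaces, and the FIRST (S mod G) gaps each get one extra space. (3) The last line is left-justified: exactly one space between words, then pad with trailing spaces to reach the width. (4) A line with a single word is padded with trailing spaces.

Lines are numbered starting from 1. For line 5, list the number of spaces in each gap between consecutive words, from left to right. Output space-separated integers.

Line 1: ['brick', 'as', 'as'] (min_width=11, slack=6)
Line 2: ['string', 'light'] (min_width=12, slack=5)
Line 3: ['metal', 'universe'] (min_width=14, slack=3)
Line 4: ['oats', 'bean', 'quick'] (min_width=15, slack=2)
Line 5: ['banana', 'slow', 'have'] (min_width=16, slack=1)
Line 6: ['old', 'open', 'they', 'two'] (min_width=17, slack=0)
Line 7: ['train', 'six'] (min_width=9, slack=8)

Answer: 2 1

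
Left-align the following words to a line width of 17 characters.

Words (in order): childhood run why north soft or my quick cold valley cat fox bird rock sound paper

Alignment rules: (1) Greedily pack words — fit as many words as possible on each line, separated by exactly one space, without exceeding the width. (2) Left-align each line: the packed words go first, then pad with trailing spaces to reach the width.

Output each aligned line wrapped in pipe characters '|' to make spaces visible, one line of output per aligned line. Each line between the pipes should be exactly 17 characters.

Answer: |childhood run why|
|north soft or my |
|quick cold valley|
|cat fox bird rock|
|sound paper      |

Derivation:
Line 1: ['childhood', 'run', 'why'] (min_width=17, slack=0)
Line 2: ['north', 'soft', 'or', 'my'] (min_width=16, slack=1)
Line 3: ['quick', 'cold', 'valley'] (min_width=17, slack=0)
Line 4: ['cat', 'fox', 'bird', 'rock'] (min_width=17, slack=0)
Line 5: ['sound', 'paper'] (min_width=11, slack=6)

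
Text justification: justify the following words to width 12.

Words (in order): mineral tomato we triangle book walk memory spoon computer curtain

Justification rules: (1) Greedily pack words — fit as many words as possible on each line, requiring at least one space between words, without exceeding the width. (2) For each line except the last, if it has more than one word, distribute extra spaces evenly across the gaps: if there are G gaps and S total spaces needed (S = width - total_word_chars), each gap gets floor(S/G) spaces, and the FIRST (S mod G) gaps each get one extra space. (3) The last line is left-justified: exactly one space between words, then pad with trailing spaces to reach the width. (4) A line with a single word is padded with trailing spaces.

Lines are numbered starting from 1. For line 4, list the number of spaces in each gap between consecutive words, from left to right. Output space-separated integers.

Line 1: ['mineral'] (min_width=7, slack=5)
Line 2: ['tomato', 'we'] (min_width=9, slack=3)
Line 3: ['triangle'] (min_width=8, slack=4)
Line 4: ['book', 'walk'] (min_width=9, slack=3)
Line 5: ['memory', 'spoon'] (min_width=12, slack=0)
Line 6: ['computer'] (min_width=8, slack=4)
Line 7: ['curtain'] (min_width=7, slack=5)

Answer: 4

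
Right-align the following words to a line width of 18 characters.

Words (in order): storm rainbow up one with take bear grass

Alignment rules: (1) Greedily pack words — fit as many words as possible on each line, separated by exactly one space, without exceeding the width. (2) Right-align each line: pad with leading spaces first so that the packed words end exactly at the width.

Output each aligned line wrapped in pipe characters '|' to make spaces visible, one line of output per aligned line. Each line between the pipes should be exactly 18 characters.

Line 1: ['storm', 'rainbow', 'up'] (min_width=16, slack=2)
Line 2: ['one', 'with', 'take', 'bear'] (min_width=18, slack=0)
Line 3: ['grass'] (min_width=5, slack=13)

Answer: |  storm rainbow up|
|one with take bear|
|             grass|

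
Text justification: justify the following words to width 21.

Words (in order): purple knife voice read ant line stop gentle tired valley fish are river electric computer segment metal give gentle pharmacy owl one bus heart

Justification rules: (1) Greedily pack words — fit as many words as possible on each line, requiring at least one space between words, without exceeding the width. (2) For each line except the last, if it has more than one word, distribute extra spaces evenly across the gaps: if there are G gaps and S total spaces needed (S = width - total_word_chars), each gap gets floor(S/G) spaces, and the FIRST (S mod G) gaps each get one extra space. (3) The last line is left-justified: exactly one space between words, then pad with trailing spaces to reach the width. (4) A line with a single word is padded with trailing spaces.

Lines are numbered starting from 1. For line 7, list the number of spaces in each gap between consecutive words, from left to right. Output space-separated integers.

Line 1: ['purple', 'knife', 'voice'] (min_width=18, slack=3)
Line 2: ['read', 'ant', 'line', 'stop'] (min_width=18, slack=3)
Line 3: ['gentle', 'tired', 'valley'] (min_width=19, slack=2)
Line 4: ['fish', 'are', 'river'] (min_width=14, slack=7)
Line 5: ['electric', 'computer'] (min_width=17, slack=4)
Line 6: ['segment', 'metal', 'give'] (min_width=18, slack=3)
Line 7: ['gentle', 'pharmacy', 'owl'] (min_width=19, slack=2)
Line 8: ['one', 'bus', 'heart'] (min_width=13, slack=8)

Answer: 2 2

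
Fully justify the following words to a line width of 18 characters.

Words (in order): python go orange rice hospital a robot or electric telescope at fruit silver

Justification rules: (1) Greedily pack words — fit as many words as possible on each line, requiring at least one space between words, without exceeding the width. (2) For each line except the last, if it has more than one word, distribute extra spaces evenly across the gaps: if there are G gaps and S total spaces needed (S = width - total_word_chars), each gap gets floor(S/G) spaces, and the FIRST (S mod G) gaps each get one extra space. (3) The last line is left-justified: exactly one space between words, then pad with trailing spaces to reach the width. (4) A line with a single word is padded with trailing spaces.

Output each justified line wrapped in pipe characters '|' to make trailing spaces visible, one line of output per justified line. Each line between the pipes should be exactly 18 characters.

Line 1: ['python', 'go', 'orange'] (min_width=16, slack=2)
Line 2: ['rice', 'hospital', 'a'] (min_width=15, slack=3)
Line 3: ['robot', 'or', 'electric'] (min_width=17, slack=1)
Line 4: ['telescope', 'at', 'fruit'] (min_width=18, slack=0)
Line 5: ['silver'] (min_width=6, slack=12)

Answer: |python  go  orange|
|rice   hospital  a|
|robot  or electric|
|telescope at fruit|
|silver            |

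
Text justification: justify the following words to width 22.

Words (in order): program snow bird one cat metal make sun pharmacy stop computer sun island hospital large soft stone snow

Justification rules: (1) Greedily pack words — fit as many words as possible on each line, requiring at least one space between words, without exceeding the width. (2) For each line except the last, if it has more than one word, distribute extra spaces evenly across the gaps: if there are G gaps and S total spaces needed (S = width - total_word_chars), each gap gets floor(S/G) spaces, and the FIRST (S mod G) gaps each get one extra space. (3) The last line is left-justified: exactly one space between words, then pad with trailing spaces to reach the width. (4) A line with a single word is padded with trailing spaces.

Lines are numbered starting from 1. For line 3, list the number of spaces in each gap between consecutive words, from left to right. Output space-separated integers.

Line 1: ['program', 'snow', 'bird', 'one'] (min_width=21, slack=1)
Line 2: ['cat', 'metal', 'make', 'sun'] (min_width=18, slack=4)
Line 3: ['pharmacy', 'stop', 'computer'] (min_width=22, slack=0)
Line 4: ['sun', 'island', 'hospital'] (min_width=19, slack=3)
Line 5: ['large', 'soft', 'stone', 'snow'] (min_width=21, slack=1)

Answer: 1 1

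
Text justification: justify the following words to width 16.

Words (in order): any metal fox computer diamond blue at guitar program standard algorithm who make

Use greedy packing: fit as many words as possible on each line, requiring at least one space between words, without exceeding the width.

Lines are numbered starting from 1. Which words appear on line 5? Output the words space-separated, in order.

Answer: algorithm who

Derivation:
Line 1: ['any', 'metal', 'fox'] (min_width=13, slack=3)
Line 2: ['computer', 'diamond'] (min_width=16, slack=0)
Line 3: ['blue', 'at', 'guitar'] (min_width=14, slack=2)
Line 4: ['program', 'standard'] (min_width=16, slack=0)
Line 5: ['algorithm', 'who'] (min_width=13, slack=3)
Line 6: ['make'] (min_width=4, slack=12)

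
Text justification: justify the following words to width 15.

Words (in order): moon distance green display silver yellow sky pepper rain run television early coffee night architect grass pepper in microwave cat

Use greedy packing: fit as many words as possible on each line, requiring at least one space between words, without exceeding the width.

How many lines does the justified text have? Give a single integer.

Line 1: ['moon', 'distance'] (min_width=13, slack=2)
Line 2: ['green', 'display'] (min_width=13, slack=2)
Line 3: ['silver', 'yellow'] (min_width=13, slack=2)
Line 4: ['sky', 'pepper', 'rain'] (min_width=15, slack=0)
Line 5: ['run', 'television'] (min_width=14, slack=1)
Line 6: ['early', 'coffee'] (min_width=12, slack=3)
Line 7: ['night', 'architect'] (min_width=15, slack=0)
Line 8: ['grass', 'pepper', 'in'] (min_width=15, slack=0)
Line 9: ['microwave', 'cat'] (min_width=13, slack=2)
Total lines: 9

Answer: 9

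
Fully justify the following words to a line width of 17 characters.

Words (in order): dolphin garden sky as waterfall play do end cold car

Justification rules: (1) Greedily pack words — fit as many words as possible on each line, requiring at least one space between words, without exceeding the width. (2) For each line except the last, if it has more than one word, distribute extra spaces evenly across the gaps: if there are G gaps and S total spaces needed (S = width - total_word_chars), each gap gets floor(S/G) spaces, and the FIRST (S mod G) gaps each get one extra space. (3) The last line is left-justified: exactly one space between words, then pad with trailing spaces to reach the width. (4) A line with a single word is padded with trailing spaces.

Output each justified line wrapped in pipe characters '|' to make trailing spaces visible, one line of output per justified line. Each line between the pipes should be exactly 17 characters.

Line 1: ['dolphin', 'garden'] (min_width=14, slack=3)
Line 2: ['sky', 'as', 'waterfall'] (min_width=16, slack=1)
Line 3: ['play', 'do', 'end', 'cold'] (min_width=16, slack=1)
Line 4: ['car'] (min_width=3, slack=14)

Answer: |dolphin    garden|
|sky  as waterfall|
|play  do end cold|
|car              |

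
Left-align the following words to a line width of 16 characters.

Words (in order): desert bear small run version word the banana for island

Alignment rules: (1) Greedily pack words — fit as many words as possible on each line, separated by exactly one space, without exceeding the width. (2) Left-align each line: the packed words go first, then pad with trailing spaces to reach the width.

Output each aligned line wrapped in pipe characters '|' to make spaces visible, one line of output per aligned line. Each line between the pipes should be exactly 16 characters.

Answer: |desert bear     |
|small run       |
|version word the|
|banana for      |
|island          |

Derivation:
Line 1: ['desert', 'bear'] (min_width=11, slack=5)
Line 2: ['small', 'run'] (min_width=9, slack=7)
Line 3: ['version', 'word', 'the'] (min_width=16, slack=0)
Line 4: ['banana', 'for'] (min_width=10, slack=6)
Line 5: ['island'] (min_width=6, slack=10)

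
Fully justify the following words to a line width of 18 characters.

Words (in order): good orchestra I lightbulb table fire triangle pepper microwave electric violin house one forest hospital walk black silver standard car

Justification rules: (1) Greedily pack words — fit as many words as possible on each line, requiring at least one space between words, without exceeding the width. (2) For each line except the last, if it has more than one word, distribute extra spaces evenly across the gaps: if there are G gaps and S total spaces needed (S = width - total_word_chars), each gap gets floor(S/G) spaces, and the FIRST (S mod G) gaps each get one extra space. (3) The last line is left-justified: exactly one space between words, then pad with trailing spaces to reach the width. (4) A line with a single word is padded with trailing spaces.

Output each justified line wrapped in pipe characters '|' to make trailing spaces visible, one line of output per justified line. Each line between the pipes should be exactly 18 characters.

Answer: |good  orchestra  I|
|lightbulb    table|
|fire      triangle|
|pepper   microwave|
|electric    violin|
|house  one  forest|
|hospital      walk|
|black       silver|
|standard car      |

Derivation:
Line 1: ['good', 'orchestra', 'I'] (min_width=16, slack=2)
Line 2: ['lightbulb', 'table'] (min_width=15, slack=3)
Line 3: ['fire', 'triangle'] (min_width=13, slack=5)
Line 4: ['pepper', 'microwave'] (min_width=16, slack=2)
Line 5: ['electric', 'violin'] (min_width=15, slack=3)
Line 6: ['house', 'one', 'forest'] (min_width=16, slack=2)
Line 7: ['hospital', 'walk'] (min_width=13, slack=5)
Line 8: ['black', 'silver'] (min_width=12, slack=6)
Line 9: ['standard', 'car'] (min_width=12, slack=6)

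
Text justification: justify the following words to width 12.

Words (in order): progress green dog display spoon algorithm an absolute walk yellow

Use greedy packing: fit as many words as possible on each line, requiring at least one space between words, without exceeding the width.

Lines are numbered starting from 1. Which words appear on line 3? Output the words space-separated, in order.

Answer: display

Derivation:
Line 1: ['progress'] (min_width=8, slack=4)
Line 2: ['green', 'dog'] (min_width=9, slack=3)
Line 3: ['display'] (min_width=7, slack=5)
Line 4: ['spoon'] (min_width=5, slack=7)
Line 5: ['algorithm', 'an'] (min_width=12, slack=0)
Line 6: ['absolute'] (min_width=8, slack=4)
Line 7: ['walk', 'yellow'] (min_width=11, slack=1)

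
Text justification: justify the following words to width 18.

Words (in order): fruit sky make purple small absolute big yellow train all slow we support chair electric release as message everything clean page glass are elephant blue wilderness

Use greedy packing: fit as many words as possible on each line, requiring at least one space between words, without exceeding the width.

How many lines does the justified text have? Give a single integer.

Answer: 11

Derivation:
Line 1: ['fruit', 'sky', 'make'] (min_width=14, slack=4)
Line 2: ['purple', 'small'] (min_width=12, slack=6)
Line 3: ['absolute', 'big'] (min_width=12, slack=6)
Line 4: ['yellow', 'train', 'all'] (min_width=16, slack=2)
Line 5: ['slow', 'we', 'support'] (min_width=15, slack=3)
Line 6: ['chair', 'electric'] (min_width=14, slack=4)
Line 7: ['release', 'as', 'message'] (min_width=18, slack=0)
Line 8: ['everything', 'clean'] (min_width=16, slack=2)
Line 9: ['page', 'glass', 'are'] (min_width=14, slack=4)
Line 10: ['elephant', 'blue'] (min_width=13, slack=5)
Line 11: ['wilderness'] (min_width=10, slack=8)
Total lines: 11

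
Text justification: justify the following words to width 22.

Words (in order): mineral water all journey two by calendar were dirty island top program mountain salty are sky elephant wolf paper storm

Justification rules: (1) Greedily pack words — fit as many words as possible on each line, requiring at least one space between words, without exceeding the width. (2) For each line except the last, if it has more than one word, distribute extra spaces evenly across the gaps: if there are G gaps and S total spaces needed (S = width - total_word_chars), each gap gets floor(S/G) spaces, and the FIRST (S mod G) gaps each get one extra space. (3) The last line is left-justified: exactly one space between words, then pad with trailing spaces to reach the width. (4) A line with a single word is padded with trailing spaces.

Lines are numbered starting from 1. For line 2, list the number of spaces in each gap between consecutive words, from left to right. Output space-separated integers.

Line 1: ['mineral', 'water', 'all'] (min_width=17, slack=5)
Line 2: ['journey', 'two', 'by'] (min_width=14, slack=8)
Line 3: ['calendar', 'were', 'dirty'] (min_width=19, slack=3)
Line 4: ['island', 'top', 'program'] (min_width=18, slack=4)
Line 5: ['mountain', 'salty', 'are', 'sky'] (min_width=22, slack=0)
Line 6: ['elephant', 'wolf', 'paper'] (min_width=19, slack=3)
Line 7: ['storm'] (min_width=5, slack=17)

Answer: 5 5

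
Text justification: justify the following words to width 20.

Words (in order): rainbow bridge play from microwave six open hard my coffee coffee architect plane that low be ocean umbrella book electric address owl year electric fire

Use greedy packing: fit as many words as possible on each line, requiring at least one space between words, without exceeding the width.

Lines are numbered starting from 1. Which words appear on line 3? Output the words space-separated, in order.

Line 1: ['rainbow', 'bridge', 'play'] (min_width=19, slack=1)
Line 2: ['from', 'microwave', 'six'] (min_width=18, slack=2)
Line 3: ['open', 'hard', 'my', 'coffee'] (min_width=19, slack=1)
Line 4: ['coffee', 'architect'] (min_width=16, slack=4)
Line 5: ['plane', 'that', 'low', 'be'] (min_width=17, slack=3)
Line 6: ['ocean', 'umbrella', 'book'] (min_width=19, slack=1)
Line 7: ['electric', 'address', 'owl'] (min_width=20, slack=0)
Line 8: ['year', 'electric', 'fire'] (min_width=18, slack=2)

Answer: open hard my coffee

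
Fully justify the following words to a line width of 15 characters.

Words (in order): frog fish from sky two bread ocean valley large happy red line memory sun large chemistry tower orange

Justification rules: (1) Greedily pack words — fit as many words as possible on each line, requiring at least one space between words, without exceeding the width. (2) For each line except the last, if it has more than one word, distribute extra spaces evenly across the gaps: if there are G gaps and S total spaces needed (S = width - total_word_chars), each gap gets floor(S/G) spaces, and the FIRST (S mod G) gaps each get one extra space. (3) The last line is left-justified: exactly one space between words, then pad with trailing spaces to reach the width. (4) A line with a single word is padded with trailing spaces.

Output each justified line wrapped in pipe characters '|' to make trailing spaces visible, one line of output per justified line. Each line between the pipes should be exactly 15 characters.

Answer: |frog  fish from|
|sky  two  bread|
|ocean    valley|
|large happy red|
|line memory sun|
|large chemistry|
|tower orange   |

Derivation:
Line 1: ['frog', 'fish', 'from'] (min_width=14, slack=1)
Line 2: ['sky', 'two', 'bread'] (min_width=13, slack=2)
Line 3: ['ocean', 'valley'] (min_width=12, slack=3)
Line 4: ['large', 'happy', 'red'] (min_width=15, slack=0)
Line 5: ['line', 'memory', 'sun'] (min_width=15, slack=0)
Line 6: ['large', 'chemistry'] (min_width=15, slack=0)
Line 7: ['tower', 'orange'] (min_width=12, slack=3)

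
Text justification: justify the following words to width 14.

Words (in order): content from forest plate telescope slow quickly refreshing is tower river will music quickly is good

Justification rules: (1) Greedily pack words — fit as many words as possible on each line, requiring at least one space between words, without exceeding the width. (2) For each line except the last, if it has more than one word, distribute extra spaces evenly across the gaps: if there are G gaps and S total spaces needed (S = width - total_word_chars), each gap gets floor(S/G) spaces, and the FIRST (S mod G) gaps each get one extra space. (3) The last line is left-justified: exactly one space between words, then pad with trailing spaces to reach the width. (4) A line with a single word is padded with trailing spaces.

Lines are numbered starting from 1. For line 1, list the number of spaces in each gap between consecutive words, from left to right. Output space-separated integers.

Answer: 3

Derivation:
Line 1: ['content', 'from'] (min_width=12, slack=2)
Line 2: ['forest', 'plate'] (min_width=12, slack=2)
Line 3: ['telescope', 'slow'] (min_width=14, slack=0)
Line 4: ['quickly'] (min_width=7, slack=7)
Line 5: ['refreshing', 'is'] (min_width=13, slack=1)
Line 6: ['tower', 'river'] (min_width=11, slack=3)
Line 7: ['will', 'music'] (min_width=10, slack=4)
Line 8: ['quickly', 'is'] (min_width=10, slack=4)
Line 9: ['good'] (min_width=4, slack=10)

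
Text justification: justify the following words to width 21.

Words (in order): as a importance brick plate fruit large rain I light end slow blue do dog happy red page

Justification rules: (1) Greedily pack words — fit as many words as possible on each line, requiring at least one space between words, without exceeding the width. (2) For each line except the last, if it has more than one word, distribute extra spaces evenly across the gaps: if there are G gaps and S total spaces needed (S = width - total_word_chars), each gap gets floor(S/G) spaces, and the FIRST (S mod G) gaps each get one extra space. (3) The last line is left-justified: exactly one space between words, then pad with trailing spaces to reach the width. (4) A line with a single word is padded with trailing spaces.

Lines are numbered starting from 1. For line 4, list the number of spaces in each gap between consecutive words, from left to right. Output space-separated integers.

Line 1: ['as', 'a', 'importance', 'brick'] (min_width=21, slack=0)
Line 2: ['plate', 'fruit', 'large'] (min_width=17, slack=4)
Line 3: ['rain', 'I', 'light', 'end', 'slow'] (min_width=21, slack=0)
Line 4: ['blue', 'do', 'dog', 'happy', 'red'] (min_width=21, slack=0)
Line 5: ['page'] (min_width=4, slack=17)

Answer: 1 1 1 1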